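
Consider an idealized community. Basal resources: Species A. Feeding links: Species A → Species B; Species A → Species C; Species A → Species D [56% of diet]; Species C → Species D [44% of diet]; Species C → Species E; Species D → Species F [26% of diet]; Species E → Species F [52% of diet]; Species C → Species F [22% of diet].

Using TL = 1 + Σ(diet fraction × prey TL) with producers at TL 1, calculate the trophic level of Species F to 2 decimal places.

Species B: 1 + 1 = 2
Species C: 1 + 1 = 2
Species D: 1 + (0.56×1 + 0.44×2) = 2.44
Species E: 1 + 2 = 3
Species F: 1 + (0.26×2.44 + 0.52×3 + 0.22×2) = 3.6344

3.63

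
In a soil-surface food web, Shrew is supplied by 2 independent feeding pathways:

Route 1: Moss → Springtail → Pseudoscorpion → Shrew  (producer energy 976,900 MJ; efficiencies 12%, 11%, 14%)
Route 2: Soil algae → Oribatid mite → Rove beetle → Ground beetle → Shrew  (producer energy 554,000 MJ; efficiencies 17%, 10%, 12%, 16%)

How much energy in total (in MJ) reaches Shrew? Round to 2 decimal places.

Route 1: 976900 × 0.12 × 0.11 × 0.14 = 1805.3112 MJ
Route 2: 554000 × 0.17 × 0.1 × 0.12 × 0.16 = 180.8256 MJ
Total at Shrew: 1805.3112 + 180.8256 = 1986.1368 MJ

1986.14 MJ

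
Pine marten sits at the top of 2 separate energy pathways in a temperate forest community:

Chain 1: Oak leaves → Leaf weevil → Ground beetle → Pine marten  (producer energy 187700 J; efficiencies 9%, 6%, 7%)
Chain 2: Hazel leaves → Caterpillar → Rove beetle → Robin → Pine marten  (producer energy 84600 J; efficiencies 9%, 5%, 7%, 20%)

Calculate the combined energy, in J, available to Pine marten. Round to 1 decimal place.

Chain 1: 187700 × 0.09 × 0.06 × 0.07 = 70.9506 J
Chain 2: 84600 × 0.09 × 0.05 × 0.07 × 0.2 = 5.3298 J
Total at Pine marten: 70.9506 + 5.3298 = 76.2804 J

76.3 J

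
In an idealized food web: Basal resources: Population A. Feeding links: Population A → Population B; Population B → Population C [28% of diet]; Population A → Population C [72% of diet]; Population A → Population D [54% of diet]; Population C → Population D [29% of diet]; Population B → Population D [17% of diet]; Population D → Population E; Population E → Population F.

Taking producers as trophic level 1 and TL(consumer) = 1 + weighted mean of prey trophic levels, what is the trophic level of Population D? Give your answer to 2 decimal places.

2.54

Population B: 1 + 1 = 2
Population C: 1 + (0.28×2 + 0.72×1) = 2.28
Population D: 1 + (0.54×1 + 0.29×2.28 + 0.17×2) = 2.5412
Population E: 1 + 2.5412 = 3.5412
Population F: 1 + 3.5412 = 4.5412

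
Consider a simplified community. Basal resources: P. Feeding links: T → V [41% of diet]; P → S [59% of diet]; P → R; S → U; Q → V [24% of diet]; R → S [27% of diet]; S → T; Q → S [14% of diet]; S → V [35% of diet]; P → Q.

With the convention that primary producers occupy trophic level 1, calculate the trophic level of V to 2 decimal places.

3.72

Q: 1 + 1 = 2
R: 1 + 1 = 2
S: 1 + (0.14×2 + 0.27×2 + 0.59×1) = 2.41
T: 1 + 2.41 = 3.41
U: 1 + 2.41 = 3.41
V: 1 + (0.41×3.41 + 0.35×2.41 + 0.24×2) = 3.7216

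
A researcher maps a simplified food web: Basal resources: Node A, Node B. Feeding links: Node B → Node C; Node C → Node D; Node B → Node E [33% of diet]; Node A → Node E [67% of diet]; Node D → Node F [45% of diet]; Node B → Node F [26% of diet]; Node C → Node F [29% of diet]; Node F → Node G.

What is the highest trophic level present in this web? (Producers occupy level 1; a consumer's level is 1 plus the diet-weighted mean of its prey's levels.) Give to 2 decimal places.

4.19

Node C: 1 + 1 = 2
Node D: 1 + 2 = 3
Node E: 1 + (0.33×1 + 0.67×1) = 2
Node F: 1 + (0.45×3 + 0.26×1 + 0.29×2) = 3.19
Node G: 1 + 3.19 = 4.19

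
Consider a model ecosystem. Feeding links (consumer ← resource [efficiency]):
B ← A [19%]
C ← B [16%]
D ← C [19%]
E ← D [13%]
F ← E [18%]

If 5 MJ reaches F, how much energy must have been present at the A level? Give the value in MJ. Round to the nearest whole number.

Cumulative transfer efficiency: 0.19 × 0.16 × 0.19 × 0.13 × 0.18 = 0.0001351584
A energy = 5 / 0.0001351584 = 36994 MJ

36994 MJ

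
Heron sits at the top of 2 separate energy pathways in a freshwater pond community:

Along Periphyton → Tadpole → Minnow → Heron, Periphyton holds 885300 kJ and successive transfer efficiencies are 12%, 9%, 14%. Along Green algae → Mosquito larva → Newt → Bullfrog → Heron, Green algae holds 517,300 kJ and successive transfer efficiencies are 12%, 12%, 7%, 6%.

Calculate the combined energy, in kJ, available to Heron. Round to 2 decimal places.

Via Periphyton: 885300 × 0.12 × 0.09 × 0.14 = 1338.5736 kJ
Via Green algae: 517300 × 0.12 × 0.12 × 0.07 × 0.06 = 31.286304 kJ
Total at Heron: 1338.5736 + 31.286304 = 1369.859904 kJ

1369.86 kJ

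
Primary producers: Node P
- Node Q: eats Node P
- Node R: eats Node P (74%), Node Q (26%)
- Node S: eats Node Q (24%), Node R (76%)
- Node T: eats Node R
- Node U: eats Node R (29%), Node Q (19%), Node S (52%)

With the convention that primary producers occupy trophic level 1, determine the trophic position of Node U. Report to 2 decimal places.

3.70

Node Q: 1 + 1 = 2
Node R: 1 + (0.74×1 + 0.26×2) = 2.26
Node S: 1 + (0.24×2 + 0.76×2.26) = 3.1976
Node T: 1 + 2.26 = 3.26
Node U: 1 + (0.29×2.26 + 0.19×2 + 0.52×3.1976) = 3.698152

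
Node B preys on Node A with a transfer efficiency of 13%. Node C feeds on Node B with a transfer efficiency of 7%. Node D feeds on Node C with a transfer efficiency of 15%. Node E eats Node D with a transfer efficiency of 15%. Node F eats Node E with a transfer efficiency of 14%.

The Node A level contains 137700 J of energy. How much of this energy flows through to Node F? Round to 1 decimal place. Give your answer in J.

3.9 J

Node B: 137700 × 0.13 = 17901 J
Node C: 17901 × 0.07 = 1253.07 J
Node D: 1253.07 × 0.15 = 187.9605 J
Node E: 187.9605 × 0.15 = 28.194075 J
Node F: 28.194075 × 0.14 = 3.9471705 J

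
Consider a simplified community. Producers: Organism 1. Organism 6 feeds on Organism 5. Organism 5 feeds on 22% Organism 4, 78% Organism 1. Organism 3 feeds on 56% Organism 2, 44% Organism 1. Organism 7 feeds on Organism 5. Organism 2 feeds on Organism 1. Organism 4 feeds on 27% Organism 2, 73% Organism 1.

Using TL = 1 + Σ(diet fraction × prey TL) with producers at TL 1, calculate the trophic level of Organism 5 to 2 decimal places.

Organism 2: 1 + 1 = 2
Organism 3: 1 + (0.56×2 + 0.44×1) = 2.56
Organism 4: 1 + (0.27×2 + 0.73×1) = 2.27
Organism 5: 1 + (0.22×2.27 + 0.78×1) = 2.2794
Organism 6: 1 + 2.2794 = 3.2794
Organism 7: 1 + 2.2794 = 3.2794

2.28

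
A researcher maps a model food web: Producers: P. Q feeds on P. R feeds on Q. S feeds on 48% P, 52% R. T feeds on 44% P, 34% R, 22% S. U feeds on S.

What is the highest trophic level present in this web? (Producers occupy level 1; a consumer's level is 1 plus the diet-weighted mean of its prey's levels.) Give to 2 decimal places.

4.04

Q: 1 + 1 = 2
R: 1 + 2 = 3
S: 1 + (0.48×1 + 0.52×3) = 3.04
T: 1 + (0.44×1 + 0.34×3 + 0.22×3.04) = 3.1288
U: 1 + 3.04 = 4.04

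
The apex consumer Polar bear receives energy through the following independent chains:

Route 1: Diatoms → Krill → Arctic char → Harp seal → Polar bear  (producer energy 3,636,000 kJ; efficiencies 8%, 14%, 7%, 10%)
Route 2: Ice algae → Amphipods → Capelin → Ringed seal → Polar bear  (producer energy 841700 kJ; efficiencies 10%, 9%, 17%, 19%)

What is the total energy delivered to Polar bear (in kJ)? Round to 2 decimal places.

529.74 kJ

Route 1: 3636000 × 0.08 × 0.14 × 0.07 × 0.1 = 285.0624 kJ
Route 2: 841700 × 0.1 × 0.09 × 0.17 × 0.19 = 244.68219 kJ
Total at Polar bear: 285.0624 + 244.68219 = 529.74459 kJ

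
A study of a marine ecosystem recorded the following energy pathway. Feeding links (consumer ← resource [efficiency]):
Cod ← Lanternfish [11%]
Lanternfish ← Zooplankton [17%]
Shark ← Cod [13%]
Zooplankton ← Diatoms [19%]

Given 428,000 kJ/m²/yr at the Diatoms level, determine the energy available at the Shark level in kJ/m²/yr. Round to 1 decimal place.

Zooplankton: 428000 × 0.19 = 81320 kJ/m²/yr
Lanternfish: 81320 × 0.17 = 13824.4 kJ/m²/yr
Cod: 13824.4 × 0.11 = 1520.684 kJ/m²/yr
Shark: 1520.684 × 0.13 = 197.68892 kJ/m²/yr

197.7 kJ/m²/yr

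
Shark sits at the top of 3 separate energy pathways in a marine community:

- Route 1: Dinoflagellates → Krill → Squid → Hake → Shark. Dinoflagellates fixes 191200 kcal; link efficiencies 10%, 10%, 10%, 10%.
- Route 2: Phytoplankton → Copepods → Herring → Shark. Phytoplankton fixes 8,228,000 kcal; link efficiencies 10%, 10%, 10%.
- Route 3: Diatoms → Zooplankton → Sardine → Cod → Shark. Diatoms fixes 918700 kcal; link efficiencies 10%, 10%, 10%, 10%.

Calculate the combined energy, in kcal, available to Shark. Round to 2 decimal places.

Route 1: 191200 × 0.1 × 0.1 × 0.1 × 0.1 = 19.12 kcal
Route 2: 8228000 × 0.1 × 0.1 × 0.1 = 8228 kcal
Route 3: 918700 × 0.1 × 0.1 × 0.1 × 0.1 = 91.87 kcal
Total at Shark: 19.12 + 8228 + 91.87 = 8338.99 kcal

8338.99 kcal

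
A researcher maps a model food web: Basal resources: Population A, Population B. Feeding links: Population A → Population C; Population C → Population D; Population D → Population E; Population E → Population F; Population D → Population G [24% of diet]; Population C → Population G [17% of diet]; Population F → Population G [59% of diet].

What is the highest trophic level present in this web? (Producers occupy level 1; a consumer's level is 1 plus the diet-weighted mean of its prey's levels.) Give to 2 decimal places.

Population C: 1 + 1 = 2
Population D: 1 + 2 = 3
Population E: 1 + 3 = 4
Population F: 1 + 4 = 5
Population G: 1 + (0.24×3 + 0.17×2 + 0.59×5) = 5.01

5.01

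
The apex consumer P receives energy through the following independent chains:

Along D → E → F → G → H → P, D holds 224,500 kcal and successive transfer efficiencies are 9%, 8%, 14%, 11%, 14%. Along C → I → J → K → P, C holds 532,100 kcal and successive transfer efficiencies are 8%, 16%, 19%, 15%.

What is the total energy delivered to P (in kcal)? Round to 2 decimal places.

197.60 kcal

Via D: 224500 × 0.09 × 0.08 × 0.14 × 0.11 × 0.14 = 3.4849584 kcal
Via C: 532100 × 0.08 × 0.16 × 0.19 × 0.15 = 194.11008 kcal
Total at P: 3.4849584 + 194.11008 = 197.5950384 kcal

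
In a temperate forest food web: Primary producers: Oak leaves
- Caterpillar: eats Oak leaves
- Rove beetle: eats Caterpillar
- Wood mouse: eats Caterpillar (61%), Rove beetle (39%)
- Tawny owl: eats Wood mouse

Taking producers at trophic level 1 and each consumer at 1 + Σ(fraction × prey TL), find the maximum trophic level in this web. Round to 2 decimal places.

Caterpillar: 1 + 1 = 2
Rove beetle: 1 + 2 = 3
Wood mouse: 1 + (0.61×2 + 0.39×3) = 3.39
Tawny owl: 1 + 3.39 = 4.39

4.39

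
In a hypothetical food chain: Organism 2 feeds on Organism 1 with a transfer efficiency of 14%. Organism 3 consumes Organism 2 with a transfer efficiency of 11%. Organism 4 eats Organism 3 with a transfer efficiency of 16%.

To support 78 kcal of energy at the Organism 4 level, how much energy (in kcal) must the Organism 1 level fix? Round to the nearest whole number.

Cumulative transfer efficiency: 0.14 × 0.11 × 0.16 = 0.002464
Organism 1 energy = 78 / 0.002464 = 31656 kcal

31656 kcal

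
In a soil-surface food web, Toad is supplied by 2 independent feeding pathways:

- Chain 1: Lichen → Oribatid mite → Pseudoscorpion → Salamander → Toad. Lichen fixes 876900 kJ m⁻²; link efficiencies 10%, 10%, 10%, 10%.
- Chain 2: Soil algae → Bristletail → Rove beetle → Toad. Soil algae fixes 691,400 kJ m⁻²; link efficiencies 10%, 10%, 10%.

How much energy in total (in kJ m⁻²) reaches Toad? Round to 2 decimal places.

Chain 1: 876900 × 0.1 × 0.1 × 0.1 × 0.1 = 87.69 kJ m⁻²
Chain 2: 691400 × 0.1 × 0.1 × 0.1 = 691.4 kJ m⁻²
Total at Toad: 87.69 + 691.4 = 779.09 kJ m⁻²

779.09 kJ m⁻²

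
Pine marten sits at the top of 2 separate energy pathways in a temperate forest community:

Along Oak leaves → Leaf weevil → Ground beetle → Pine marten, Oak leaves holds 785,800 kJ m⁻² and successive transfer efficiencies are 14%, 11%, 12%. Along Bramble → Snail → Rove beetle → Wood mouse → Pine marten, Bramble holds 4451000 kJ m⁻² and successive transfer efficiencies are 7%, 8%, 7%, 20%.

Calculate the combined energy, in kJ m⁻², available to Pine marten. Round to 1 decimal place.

Via Oak leaves: 785800 × 0.14 × 0.11 × 0.12 = 1452.1584 kJ m⁻²
Via Bramble: 4451000 × 0.07 × 0.08 × 0.07 × 0.2 = 348.9584 kJ m⁻²
Total at Pine marten: 1452.1584 + 348.9584 = 1801.1168 kJ m⁻²

1801.1 kJ m⁻²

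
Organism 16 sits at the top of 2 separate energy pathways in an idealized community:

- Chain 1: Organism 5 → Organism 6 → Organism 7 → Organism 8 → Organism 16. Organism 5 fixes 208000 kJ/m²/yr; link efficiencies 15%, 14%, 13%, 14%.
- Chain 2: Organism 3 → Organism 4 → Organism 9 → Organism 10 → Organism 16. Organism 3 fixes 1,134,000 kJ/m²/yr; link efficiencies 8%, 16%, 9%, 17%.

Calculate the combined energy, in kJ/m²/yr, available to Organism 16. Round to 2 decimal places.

301.58 kJ/m²/yr

Chain 1: 208000 × 0.15 × 0.14 × 0.13 × 0.14 = 79.4976 kJ/m²/yr
Chain 2: 1134000 × 0.08 × 0.16 × 0.09 × 0.17 = 222.08256 kJ/m²/yr
Total at Organism 16: 79.4976 + 222.08256 = 301.58016 kJ/m²/yr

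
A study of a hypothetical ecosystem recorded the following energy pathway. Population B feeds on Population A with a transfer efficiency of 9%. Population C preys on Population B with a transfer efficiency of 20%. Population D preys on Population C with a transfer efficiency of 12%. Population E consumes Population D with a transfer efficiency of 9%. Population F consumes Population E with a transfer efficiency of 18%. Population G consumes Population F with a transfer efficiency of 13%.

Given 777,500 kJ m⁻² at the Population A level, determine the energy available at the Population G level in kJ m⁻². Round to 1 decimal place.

Population B: 777500 × 0.09 = 69975 kJ m⁻²
Population C: 69975 × 0.2 = 13995 kJ m⁻²
Population D: 13995 × 0.12 = 1679.4 kJ m⁻²
Population E: 1679.4 × 0.09 = 151.146 kJ m⁻²
Population F: 151.146 × 0.18 = 27.20628 kJ m⁻²
Population G: 27.20628 × 0.13 = 3.5368164 kJ m⁻²

3.5 kJ m⁻²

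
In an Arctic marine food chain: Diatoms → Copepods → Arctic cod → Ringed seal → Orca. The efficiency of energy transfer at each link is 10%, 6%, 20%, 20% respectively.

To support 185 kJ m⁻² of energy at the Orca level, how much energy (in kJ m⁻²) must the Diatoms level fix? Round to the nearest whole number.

Cumulative transfer efficiency: 0.1 × 0.06 × 0.2 × 0.2 = 0.00024
Diatoms energy = 185 / 0.00024 = 770833 kJ m⁻²

770833 kJ m⁻²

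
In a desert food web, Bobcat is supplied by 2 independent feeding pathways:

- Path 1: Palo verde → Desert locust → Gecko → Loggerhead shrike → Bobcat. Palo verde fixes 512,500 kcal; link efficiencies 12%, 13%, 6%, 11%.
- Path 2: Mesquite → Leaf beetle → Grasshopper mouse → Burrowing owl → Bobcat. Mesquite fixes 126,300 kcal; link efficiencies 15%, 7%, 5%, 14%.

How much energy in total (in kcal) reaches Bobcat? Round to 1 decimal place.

62.1 kcal

Path 1: 512500 × 0.12 × 0.13 × 0.06 × 0.11 = 52.767 kcal
Path 2: 126300 × 0.15 × 0.07 × 0.05 × 0.14 = 9.28305 kcal
Total at Bobcat: 52.767 + 9.28305 = 62.05005 kcal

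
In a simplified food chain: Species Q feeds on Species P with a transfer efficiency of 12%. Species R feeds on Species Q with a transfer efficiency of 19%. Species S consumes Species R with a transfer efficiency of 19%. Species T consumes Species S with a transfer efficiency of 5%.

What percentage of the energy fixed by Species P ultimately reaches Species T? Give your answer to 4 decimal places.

Product of link efficiencies: 0.12 × 0.19 × 0.19 × 0.05 = 0.0002166
As a percentage: 0.0002166 × 100 = 0.0217%

0.0217%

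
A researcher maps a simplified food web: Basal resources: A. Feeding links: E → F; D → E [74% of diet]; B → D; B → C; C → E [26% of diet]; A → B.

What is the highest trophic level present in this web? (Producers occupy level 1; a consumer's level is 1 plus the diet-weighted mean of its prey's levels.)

5

B: 1 + 1 = 2
C: 1 + 2 = 3
D: 1 + 2 = 3
E: 1 + (0.26×3 + 0.74×3) = 4
F: 1 + 4 = 5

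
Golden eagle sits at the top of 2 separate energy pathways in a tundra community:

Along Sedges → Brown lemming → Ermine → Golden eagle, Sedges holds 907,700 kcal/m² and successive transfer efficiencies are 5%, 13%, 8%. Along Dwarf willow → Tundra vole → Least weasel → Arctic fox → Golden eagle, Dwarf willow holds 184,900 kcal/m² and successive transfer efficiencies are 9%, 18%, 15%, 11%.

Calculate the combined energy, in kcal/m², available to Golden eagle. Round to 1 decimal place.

Via Sedges: 907700 × 0.05 × 0.13 × 0.08 = 472.004 kcal/m²
Via Dwarf willow: 184900 × 0.09 × 0.18 × 0.15 × 0.11 = 49.42377 kcal/m²
Total at Golden eagle: 472.004 + 49.42377 = 521.42777 kcal/m²

521.4 kcal/m²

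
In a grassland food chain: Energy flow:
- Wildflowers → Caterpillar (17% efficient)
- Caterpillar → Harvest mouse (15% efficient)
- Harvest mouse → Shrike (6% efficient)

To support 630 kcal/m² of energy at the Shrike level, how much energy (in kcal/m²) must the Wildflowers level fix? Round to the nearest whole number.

Cumulative transfer efficiency: 0.17 × 0.15 × 0.06 = 0.00153
Wildflowers energy = 630 / 0.00153 = 411765 kcal/m²

411765 kcal/m²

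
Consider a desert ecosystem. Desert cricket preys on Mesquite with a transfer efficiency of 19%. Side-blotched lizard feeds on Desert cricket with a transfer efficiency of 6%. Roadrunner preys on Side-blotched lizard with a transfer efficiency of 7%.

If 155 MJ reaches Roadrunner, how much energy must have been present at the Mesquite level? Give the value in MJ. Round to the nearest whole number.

194236 MJ

Cumulative transfer efficiency: 0.19 × 0.06 × 0.07 = 0.000798
Mesquite energy = 155 / 0.000798 = 194236 MJ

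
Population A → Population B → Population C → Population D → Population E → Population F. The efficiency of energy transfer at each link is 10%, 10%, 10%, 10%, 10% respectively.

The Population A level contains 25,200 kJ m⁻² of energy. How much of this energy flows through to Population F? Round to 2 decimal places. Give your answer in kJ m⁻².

Population B: 25200 × 0.1 = 2520 kJ m⁻²
Population C: 2520 × 0.1 = 252 kJ m⁻²
Population D: 252 × 0.1 = 25.2 kJ m⁻²
Population E: 25.2 × 0.1 = 2.52 kJ m⁻²
Population F: 2.52 × 0.1 = 0.252 kJ m⁻²

0.25 kJ m⁻²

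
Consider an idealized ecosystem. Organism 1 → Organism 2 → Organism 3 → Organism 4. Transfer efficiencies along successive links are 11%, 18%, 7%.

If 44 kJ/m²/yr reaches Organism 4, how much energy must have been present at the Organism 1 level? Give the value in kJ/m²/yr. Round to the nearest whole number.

Cumulative transfer efficiency: 0.11 × 0.18 × 0.07 = 0.001386
Organism 1 energy = 44 / 0.001386 = 31746 kJ/m²/yr

31746 kJ/m²/yr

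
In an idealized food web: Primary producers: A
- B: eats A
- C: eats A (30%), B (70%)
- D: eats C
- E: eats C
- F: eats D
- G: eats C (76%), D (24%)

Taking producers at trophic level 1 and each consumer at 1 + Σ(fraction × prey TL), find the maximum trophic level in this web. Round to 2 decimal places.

4.70

B: 1 + 1 = 2
C: 1 + (0.3×1 + 0.7×2) = 2.7
D: 1 + 2.7 = 3.7
E: 1 + 2.7 = 3.7
F: 1 + 3.7 = 4.7
G: 1 + (0.76×2.7 + 0.24×3.7) = 3.94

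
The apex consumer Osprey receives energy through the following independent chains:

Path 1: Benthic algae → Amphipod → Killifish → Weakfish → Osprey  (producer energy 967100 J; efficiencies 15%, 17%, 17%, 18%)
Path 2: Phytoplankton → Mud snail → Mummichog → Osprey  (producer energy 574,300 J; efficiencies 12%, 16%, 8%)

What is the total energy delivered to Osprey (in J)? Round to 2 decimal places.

Path 1: 967100 × 0.15 × 0.17 × 0.17 × 0.18 = 754.62813 J
Path 2: 574300 × 0.12 × 0.16 × 0.08 = 882.1248 J
Total at Osprey: 754.62813 + 882.1248 = 1636.75293 J

1636.75 J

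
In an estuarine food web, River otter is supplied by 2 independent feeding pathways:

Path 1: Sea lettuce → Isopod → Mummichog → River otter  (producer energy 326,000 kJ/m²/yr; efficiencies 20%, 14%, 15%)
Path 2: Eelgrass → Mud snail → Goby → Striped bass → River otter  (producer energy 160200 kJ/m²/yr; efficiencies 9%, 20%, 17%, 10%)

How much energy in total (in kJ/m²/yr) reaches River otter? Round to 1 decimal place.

1418.2 kJ/m²/yr

Path 1: 326000 × 0.2 × 0.14 × 0.15 = 1369.2 kJ/m²/yr
Path 2: 160200 × 0.09 × 0.2 × 0.17 × 0.1 = 49.0212 kJ/m²/yr
Total at River otter: 1369.2 + 49.0212 = 1418.2212 kJ/m²/yr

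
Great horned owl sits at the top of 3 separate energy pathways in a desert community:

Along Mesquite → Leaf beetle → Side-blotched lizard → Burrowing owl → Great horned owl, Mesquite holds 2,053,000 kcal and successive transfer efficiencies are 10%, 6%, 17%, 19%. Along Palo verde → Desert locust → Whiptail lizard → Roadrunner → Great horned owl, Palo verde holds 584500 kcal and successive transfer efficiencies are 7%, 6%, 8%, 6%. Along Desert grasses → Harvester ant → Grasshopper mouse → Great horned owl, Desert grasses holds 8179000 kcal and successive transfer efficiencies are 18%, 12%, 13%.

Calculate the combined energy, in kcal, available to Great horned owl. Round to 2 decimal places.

23376.29 kcal

Via Mesquite: 2053000 × 0.1 × 0.06 × 0.17 × 0.19 = 397.8714 kcal
Via Palo verde: 584500 × 0.07 × 0.06 × 0.08 × 0.06 = 11.78352 kcal
Via Desert grasses: 8179000 × 0.18 × 0.12 × 0.13 = 22966.632 kcal
Total at Great horned owl: 397.8714 + 11.78352 + 22966.632 = 23376.28692 kcal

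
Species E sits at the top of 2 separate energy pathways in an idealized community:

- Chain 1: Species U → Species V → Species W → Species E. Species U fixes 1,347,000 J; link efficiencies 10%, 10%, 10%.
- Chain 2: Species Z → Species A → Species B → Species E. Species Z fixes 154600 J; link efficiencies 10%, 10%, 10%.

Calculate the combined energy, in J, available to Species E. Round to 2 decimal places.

Chain 1: 1347000 × 0.1 × 0.1 × 0.1 = 1347 J
Chain 2: 154600 × 0.1 × 0.1 × 0.1 = 154.6 J
Total at Species E: 1347 + 154.6 = 1501.6 J

1501.60 J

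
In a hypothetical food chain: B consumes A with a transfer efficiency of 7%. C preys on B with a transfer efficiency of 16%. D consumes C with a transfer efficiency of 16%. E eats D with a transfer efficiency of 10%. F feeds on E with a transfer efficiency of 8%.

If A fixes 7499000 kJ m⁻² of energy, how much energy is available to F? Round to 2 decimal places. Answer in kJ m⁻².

107.51 kJ m⁻²

B: 7499000 × 0.07 = 524930 kJ m⁻²
C: 524930 × 0.16 = 83988.8 kJ m⁻²
D: 83988.8 × 0.16 = 13438.208 kJ m⁻²
E: 13438.208 × 0.1 = 1343.8208 kJ m⁻²
F: 1343.8208 × 0.08 = 107.505664 kJ m⁻²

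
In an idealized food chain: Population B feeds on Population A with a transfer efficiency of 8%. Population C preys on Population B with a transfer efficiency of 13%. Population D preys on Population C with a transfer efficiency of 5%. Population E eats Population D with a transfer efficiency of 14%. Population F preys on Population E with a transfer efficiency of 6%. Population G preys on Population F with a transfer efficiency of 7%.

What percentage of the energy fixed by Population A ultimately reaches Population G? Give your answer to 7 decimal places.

0.0000306%

Product of link efficiencies: 0.08 × 0.13 × 0.05 × 0.14 × 0.06 × 0.07 = 0.00000030576
As a percentage: 0.00000030576 × 100 = 0.0000306%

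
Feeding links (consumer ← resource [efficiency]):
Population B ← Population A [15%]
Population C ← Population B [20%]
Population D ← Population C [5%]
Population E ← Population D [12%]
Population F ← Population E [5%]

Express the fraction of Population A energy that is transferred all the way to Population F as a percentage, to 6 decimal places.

0.000900%

Product of link efficiencies: 0.15 × 0.2 × 0.05 × 0.12 × 0.05 = 0.000009
As a percentage: 0.000009 × 100 = 0.000900%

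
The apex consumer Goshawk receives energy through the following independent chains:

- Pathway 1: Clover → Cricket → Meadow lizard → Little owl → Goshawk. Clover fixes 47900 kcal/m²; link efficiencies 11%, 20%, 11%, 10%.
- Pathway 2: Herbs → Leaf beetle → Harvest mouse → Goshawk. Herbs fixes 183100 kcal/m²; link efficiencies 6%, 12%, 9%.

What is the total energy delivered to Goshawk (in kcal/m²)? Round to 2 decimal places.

130.24 kcal/m²

Pathway 1: 47900 × 0.11 × 0.2 × 0.11 × 0.1 = 11.5918 kcal/m²
Pathway 2: 183100 × 0.06 × 0.12 × 0.09 = 118.6488 kcal/m²
Total at Goshawk: 11.5918 + 118.6488 = 130.2406 kcal/m²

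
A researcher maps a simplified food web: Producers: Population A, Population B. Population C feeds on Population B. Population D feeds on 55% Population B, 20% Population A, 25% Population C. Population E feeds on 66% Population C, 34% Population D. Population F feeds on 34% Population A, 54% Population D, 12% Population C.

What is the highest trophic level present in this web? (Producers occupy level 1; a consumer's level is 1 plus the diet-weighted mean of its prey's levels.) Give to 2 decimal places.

3.09

Population C: 1 + 1 = 2
Population D: 1 + (0.55×1 + 0.2×1 + 0.25×2) = 2.25
Population E: 1 + (0.66×2 + 0.34×2.25) = 3.085
Population F: 1 + (0.34×1 + 0.54×2.25 + 0.12×2) = 2.795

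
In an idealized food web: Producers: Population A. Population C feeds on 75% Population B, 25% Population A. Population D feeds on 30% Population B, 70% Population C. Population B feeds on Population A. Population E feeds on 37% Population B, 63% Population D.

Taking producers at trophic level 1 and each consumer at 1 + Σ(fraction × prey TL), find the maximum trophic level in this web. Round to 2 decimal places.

3.96

Population B: 1 + 1 = 2
Population C: 1 + (0.75×2 + 0.25×1) = 2.75
Population D: 1 + (0.3×2 + 0.7×2.75) = 3.525
Population E: 1 + (0.37×2 + 0.63×3.525) = 3.96075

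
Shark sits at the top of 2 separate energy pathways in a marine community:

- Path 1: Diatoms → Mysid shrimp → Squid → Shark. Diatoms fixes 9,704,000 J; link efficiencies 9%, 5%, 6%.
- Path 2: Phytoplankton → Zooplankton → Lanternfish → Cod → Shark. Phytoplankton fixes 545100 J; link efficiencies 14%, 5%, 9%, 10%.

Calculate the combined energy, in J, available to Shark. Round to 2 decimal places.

2654.42 J

Path 1: 9704000 × 0.09 × 0.05 × 0.06 = 2620.08 J
Path 2: 545100 × 0.14 × 0.05 × 0.09 × 0.1 = 34.3413 J
Total at Shark: 2620.08 + 34.3413 = 2654.4213 J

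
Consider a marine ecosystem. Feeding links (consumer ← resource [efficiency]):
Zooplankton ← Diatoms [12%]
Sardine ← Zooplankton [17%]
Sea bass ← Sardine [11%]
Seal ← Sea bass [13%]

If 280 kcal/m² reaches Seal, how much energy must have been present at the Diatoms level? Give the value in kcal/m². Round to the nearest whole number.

Cumulative transfer efficiency: 0.12 × 0.17 × 0.11 × 0.13 = 0.00029172
Diatoms energy = 280 / 0.00029172 = 959824 kcal/m²

959824 kcal/m²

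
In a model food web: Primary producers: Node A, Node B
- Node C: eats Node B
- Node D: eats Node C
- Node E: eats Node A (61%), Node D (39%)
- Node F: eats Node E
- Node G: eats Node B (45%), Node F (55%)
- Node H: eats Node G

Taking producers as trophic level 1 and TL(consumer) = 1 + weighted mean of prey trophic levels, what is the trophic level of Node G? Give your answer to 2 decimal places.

3.53

Node C: 1 + 1 = 2
Node D: 1 + 2 = 3
Node E: 1 + (0.61×1 + 0.39×3) = 2.78
Node F: 1 + 2.78 = 3.78
Node G: 1 + (0.45×1 + 0.55×3.78) = 3.529
Node H: 1 + 3.529 = 4.529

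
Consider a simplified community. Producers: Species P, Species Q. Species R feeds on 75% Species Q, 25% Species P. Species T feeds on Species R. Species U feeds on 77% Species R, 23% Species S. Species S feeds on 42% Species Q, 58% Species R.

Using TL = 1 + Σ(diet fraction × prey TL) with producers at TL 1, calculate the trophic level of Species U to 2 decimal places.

Species R: 1 + (0.75×1 + 0.25×1) = 2
Species S: 1 + (0.42×1 + 0.58×2) = 2.58
Species T: 1 + 2 = 3
Species U: 1 + (0.77×2 + 0.23×2.58) = 3.1334

3.13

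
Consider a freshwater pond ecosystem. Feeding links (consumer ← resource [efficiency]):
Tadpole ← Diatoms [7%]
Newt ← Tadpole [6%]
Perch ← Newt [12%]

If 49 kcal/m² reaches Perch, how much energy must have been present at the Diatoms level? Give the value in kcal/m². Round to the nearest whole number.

Cumulative transfer efficiency: 0.07 × 0.06 × 0.12 = 0.000504
Diatoms energy = 49 / 0.000504 = 97222 kcal/m²

97222 kcal/m²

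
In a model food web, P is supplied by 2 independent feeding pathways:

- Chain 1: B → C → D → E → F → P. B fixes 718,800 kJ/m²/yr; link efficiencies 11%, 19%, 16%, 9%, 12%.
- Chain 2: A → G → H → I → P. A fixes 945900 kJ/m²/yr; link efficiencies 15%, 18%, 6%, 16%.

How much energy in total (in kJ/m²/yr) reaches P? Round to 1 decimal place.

Chain 1: 718800 × 0.11 × 0.19 × 0.16 × 0.09 × 0.12 = 25.95960576 kJ/m²/yr
Chain 2: 945900 × 0.15 × 0.18 × 0.06 × 0.16 = 245.17728 kJ/m²/yr
Total at P: 25.95960576 + 245.17728 = 271.13688576 kJ/m²/yr

271.1 kJ/m²/yr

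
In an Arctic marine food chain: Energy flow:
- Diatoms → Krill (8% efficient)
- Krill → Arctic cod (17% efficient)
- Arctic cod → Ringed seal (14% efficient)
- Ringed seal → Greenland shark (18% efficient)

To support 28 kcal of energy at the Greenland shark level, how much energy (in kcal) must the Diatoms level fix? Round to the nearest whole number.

81699 kcal

Cumulative transfer efficiency: 0.08 × 0.17 × 0.14 × 0.18 = 0.00034272
Diatoms energy = 28 / 0.00034272 = 81699 kcal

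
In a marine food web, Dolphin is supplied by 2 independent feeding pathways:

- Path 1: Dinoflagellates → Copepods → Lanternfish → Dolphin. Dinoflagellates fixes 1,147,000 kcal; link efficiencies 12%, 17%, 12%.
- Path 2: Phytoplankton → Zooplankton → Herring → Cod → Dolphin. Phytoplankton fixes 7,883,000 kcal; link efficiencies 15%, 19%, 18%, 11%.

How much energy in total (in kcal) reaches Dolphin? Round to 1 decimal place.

7256.2 kcal

Path 1: 1147000 × 0.12 × 0.17 × 0.12 = 2807.856 kcal
Path 2: 7883000 × 0.15 × 0.19 × 0.18 × 0.11 = 4448.3769 kcal
Total at Dolphin: 2807.856 + 4448.3769 = 7256.2329 kcal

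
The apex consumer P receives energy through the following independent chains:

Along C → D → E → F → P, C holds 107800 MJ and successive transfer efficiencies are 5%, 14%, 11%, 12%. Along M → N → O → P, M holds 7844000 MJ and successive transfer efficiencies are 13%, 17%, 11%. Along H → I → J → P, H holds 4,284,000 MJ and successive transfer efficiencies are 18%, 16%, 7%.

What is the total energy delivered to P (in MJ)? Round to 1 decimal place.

27715.3 MJ

Via C: 107800 × 0.05 × 0.14 × 0.11 × 0.12 = 9.96072 MJ
Via M: 7844000 × 0.13 × 0.17 × 0.11 = 19068.764 MJ
Via H: 4284000 × 0.18 × 0.16 × 0.07 = 8636.544 MJ
Total at P: 9.96072 + 19068.764 + 8636.544 = 27715.26872 MJ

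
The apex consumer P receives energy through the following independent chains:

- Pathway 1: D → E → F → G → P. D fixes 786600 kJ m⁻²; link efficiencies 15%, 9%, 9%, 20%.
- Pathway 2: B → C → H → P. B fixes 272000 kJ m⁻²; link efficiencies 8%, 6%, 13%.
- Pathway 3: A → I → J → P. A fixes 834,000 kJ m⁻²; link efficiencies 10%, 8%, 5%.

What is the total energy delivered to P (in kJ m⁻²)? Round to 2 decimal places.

Pathway 1: 786600 × 0.15 × 0.09 × 0.09 × 0.2 = 191.1438 kJ m⁻²
Pathway 2: 272000 × 0.08 × 0.06 × 0.13 = 169.728 kJ m⁻²
Pathway 3: 834000 × 0.1 × 0.08 × 0.05 = 333.6 kJ m⁻²
Total at P: 191.1438 + 169.728 + 333.6 = 694.4718 kJ m⁻²

694.47 kJ m⁻²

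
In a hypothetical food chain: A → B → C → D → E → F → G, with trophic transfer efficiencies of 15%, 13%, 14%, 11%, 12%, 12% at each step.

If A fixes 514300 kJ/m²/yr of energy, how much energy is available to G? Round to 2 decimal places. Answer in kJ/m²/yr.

B: 514300 × 0.15 = 77145 kJ/m²/yr
C: 77145 × 0.13 = 10028.85 kJ/m²/yr
D: 10028.85 × 0.14 = 1404.039 kJ/m²/yr
E: 1404.039 × 0.11 = 154.44429 kJ/m²/yr
F: 154.44429 × 0.12 = 18.5333148 kJ/m²/yr
G: 18.5333148 × 0.12 = 2.223997776 kJ/m²/yr

2.22 kJ/m²/yr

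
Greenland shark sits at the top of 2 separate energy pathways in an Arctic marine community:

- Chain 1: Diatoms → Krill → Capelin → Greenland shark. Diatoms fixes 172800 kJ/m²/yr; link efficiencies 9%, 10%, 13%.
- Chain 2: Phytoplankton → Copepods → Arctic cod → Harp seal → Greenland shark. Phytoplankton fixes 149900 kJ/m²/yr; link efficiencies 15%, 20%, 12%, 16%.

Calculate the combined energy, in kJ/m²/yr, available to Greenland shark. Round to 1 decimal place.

288.5 kJ/m²/yr

Chain 1: 172800 × 0.09 × 0.1 × 0.13 = 202.176 kJ/m²/yr
Chain 2: 149900 × 0.15 × 0.2 × 0.12 × 0.16 = 86.3424 kJ/m²/yr
Total at Greenland shark: 202.176 + 86.3424 = 288.5184 kJ/m²/yr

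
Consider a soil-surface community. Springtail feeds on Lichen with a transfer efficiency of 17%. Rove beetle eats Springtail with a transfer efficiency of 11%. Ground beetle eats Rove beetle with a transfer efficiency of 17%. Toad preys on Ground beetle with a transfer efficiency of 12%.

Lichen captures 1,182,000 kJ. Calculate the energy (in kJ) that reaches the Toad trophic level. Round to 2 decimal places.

Springtail: 1182000 × 0.17 = 200940 kJ
Rove beetle: 200940 × 0.11 = 22103.4 kJ
Ground beetle: 22103.4 × 0.17 = 3757.578 kJ
Toad: 3757.578 × 0.12 = 450.90936 kJ

450.91 kJ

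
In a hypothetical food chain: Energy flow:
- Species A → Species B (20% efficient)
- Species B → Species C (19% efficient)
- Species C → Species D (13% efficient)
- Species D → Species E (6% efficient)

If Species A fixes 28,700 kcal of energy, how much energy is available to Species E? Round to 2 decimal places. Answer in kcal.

Species B: 28700 × 0.2 = 5740 kcal
Species C: 5740 × 0.19 = 1090.6 kcal
Species D: 1090.6 × 0.13 = 141.778 kcal
Species E: 141.778 × 0.06 = 8.50668 kcal

8.51 kcal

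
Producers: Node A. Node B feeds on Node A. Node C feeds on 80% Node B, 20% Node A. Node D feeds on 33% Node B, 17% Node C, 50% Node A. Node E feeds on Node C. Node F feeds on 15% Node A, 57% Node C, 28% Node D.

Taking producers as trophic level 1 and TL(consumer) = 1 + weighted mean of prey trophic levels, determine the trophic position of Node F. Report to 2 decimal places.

Node B: 1 + 1 = 2
Node C: 1 + (0.8×2 + 0.2×1) = 2.8
Node D: 1 + (0.33×2 + 0.17×2.8 + 0.5×1) = 2.636
Node E: 1 + 2.8 = 3.8
Node F: 1 + (0.15×1 + 0.57×2.8 + 0.28×2.636) = 3.48408

3.48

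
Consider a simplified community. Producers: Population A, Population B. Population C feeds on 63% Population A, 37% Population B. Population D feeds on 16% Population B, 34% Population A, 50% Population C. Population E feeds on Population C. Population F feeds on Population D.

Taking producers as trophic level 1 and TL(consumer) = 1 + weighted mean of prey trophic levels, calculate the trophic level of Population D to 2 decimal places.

Population C: 1 + (0.63×1 + 0.37×1) = 2
Population D: 1 + (0.16×1 + 0.34×1 + 0.5×2) = 2.5
Population E: 1 + 2 = 3
Population F: 1 + 2.5 = 3.5

2.50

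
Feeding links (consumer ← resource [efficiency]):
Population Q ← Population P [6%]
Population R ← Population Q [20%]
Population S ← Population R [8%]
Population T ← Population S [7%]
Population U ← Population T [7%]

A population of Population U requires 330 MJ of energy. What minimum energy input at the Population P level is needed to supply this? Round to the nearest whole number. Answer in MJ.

70153061 MJ

Cumulative transfer efficiency: 0.06 × 0.2 × 0.08 × 0.07 × 0.07 = 0.000004704
Population P energy = 330 / 0.000004704 = 70153061 MJ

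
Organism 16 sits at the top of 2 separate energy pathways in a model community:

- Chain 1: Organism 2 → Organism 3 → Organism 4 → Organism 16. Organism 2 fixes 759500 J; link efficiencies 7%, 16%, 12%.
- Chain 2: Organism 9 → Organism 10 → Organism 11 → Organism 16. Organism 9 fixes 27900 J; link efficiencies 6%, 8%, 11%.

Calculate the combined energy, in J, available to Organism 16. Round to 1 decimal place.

1035.5 J

Chain 1: 759500 × 0.07 × 0.16 × 0.12 = 1020.768 J
Chain 2: 27900 × 0.06 × 0.08 × 0.11 = 14.7312 J
Total at Organism 16: 1020.768 + 14.7312 = 1035.4992 J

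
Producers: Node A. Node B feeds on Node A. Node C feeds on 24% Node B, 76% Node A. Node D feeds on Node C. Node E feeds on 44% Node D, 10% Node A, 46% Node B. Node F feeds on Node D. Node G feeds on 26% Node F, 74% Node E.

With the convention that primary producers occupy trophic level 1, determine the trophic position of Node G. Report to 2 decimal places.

4.65

Node B: 1 + 1 = 2
Node C: 1 + (0.24×2 + 0.76×1) = 2.24
Node D: 1 + 2.24 = 3.24
Node E: 1 + (0.44×3.24 + 0.1×1 + 0.46×2) = 3.4456
Node F: 1 + 3.24 = 4.24
Node G: 1 + (0.26×4.24 + 0.74×3.4456) = 4.652144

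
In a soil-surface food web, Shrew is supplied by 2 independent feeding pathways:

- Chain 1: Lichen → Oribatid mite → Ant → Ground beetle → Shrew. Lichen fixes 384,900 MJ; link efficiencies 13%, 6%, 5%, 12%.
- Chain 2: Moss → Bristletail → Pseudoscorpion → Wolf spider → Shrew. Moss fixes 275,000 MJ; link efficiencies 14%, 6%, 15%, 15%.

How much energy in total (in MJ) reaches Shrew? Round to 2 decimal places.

69.99 MJ

Chain 1: 384900 × 0.13 × 0.06 × 0.05 × 0.12 = 18.01332 MJ
Chain 2: 275000 × 0.14 × 0.06 × 0.15 × 0.15 = 51.975 MJ
Total at Shrew: 18.01332 + 51.975 = 69.98832 MJ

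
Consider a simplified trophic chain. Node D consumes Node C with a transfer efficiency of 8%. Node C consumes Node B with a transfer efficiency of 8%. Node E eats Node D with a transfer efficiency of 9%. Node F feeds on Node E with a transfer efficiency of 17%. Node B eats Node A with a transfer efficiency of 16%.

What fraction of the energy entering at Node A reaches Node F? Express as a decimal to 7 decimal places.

Product of link efficiencies: 0.16 × 0.08 × 0.08 × 0.09 × 0.17 = 0.0000156672

0.0000157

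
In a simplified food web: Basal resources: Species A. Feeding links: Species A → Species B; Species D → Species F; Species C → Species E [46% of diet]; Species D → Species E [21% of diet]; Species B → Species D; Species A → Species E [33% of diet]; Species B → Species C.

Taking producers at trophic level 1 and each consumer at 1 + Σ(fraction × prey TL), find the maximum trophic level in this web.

4

Species B: 1 + 1 = 2
Species C: 1 + 2 = 3
Species D: 1 + 2 = 3
Species E: 1 + (0.46×3 + 0.33×1 + 0.21×3) = 3.34
Species F: 1 + 3 = 4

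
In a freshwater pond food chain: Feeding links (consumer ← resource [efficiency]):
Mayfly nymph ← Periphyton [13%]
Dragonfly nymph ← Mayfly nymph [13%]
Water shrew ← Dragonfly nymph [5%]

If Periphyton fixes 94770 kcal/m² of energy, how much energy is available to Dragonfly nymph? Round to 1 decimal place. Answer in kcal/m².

Mayfly nymph: 94770 × 0.13 = 12320.1 kcal/m²
Dragonfly nymph: 12320.1 × 0.13 = 1601.613 kcal/m²

1601.6 kcal/m²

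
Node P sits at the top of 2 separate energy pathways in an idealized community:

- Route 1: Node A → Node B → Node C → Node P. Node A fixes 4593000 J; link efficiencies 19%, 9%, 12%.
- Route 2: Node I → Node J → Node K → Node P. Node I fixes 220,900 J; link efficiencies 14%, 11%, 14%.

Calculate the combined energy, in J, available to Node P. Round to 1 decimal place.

Route 1: 4593000 × 0.19 × 0.09 × 0.12 = 9424.836 J
Route 2: 220900 × 0.14 × 0.11 × 0.14 = 476.2604 J
Total at Node P: 9424.836 + 476.2604 = 9901.0964 J

9901.1 J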